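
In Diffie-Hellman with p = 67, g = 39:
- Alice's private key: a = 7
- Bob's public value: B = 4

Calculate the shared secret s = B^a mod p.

Step 1: s = B^a mod p = 4^7 mod 67.
  4^1 mod 67 = 4
  4^2 mod 67 = (4 * 4) mod 67 = 16
  4^3 mod 67 = (16 * 4) mod 67 = 64
  4^4 mod 67 = (64 * 4) mod 67 = 55
  4^5 mod 67 = (55 * 4) mod 67 = 19
  4^6 mod 67 = (19 * 4) mod 67 = 9
  4^7 mod 67 = (9 * 4) mod 67 = 36
Result: shared secret = 36.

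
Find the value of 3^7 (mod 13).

Step 1: Compute 3^7 mod 13 step by step, reducing modulo 13 at each step.
  3^1 mod 13 = 3
  3^2 mod 13 = (3 * 3) mod 13 = 9
  3^3 mod 13 = (9 * 3) mod 13 = 1
  3^4 mod 13 = (1 * 3) mod 13 = 3
  3^5 mod 13 = (3 * 3) mod 13 = 9
  3^6 mod 13 = (9 * 3) mod 13 = 1
  3^7 mod 13 = (1 * 3) mod 13 = 3
Step 2: Result = 3.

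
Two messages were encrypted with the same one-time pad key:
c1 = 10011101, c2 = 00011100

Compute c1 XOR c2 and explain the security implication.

Step 1: c1 XOR c2 = (m1 XOR k) XOR (m2 XOR k).
Step 2: By XOR associativity/commutativity: = m1 XOR m2 XOR k XOR k = m1 XOR m2.
Step 3: 10011101 XOR 00011100 = 10000001 = 129.
Step 4: The key cancels out! An attacker learns m1 XOR m2 = 129, revealing the relationship between plaintexts.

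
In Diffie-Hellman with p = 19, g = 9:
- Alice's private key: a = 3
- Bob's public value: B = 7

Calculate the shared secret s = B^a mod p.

Step 1: s = B^a mod p = 7^3 mod 19.
  7^1 mod 19 = 7
  7^2 mod 19 = (7 * 7) mod 19 = 11
  7^3 mod 19 = (11 * 7) mod 19 = 1
Result: shared secret = 1.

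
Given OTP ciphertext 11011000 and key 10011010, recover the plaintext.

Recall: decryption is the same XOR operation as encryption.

Step 1: XOR ciphertext with key:
  Ciphertext: 11011000
  Key:        10011010
  XOR:        01000010
Step 2: Plaintext = 01000010 = 66 in decimal.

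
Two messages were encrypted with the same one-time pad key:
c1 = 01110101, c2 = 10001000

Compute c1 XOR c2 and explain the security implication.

Step 1: c1 XOR c2 = (m1 XOR k) XOR (m2 XOR k).
Step 2: By XOR associativity/commutativity: = m1 XOR m2 XOR k XOR k = m1 XOR m2.
Step 3: 01110101 XOR 10001000 = 11111101 = 253.
Step 4: The key cancels out! An attacker learns m1 XOR m2 = 253, revealing the relationship between plaintexts.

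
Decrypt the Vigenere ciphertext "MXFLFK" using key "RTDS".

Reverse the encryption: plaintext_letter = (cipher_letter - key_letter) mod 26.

Step 1: Extend key: RTDSRT
Step 2: Decrypt each letter (c - k) mod 26:
  M(12) - R(17) = (12-17) mod 26 = 21 = V
  X(23) - T(19) = (23-19) mod 26 = 4 = E
  F(5) - D(3) = (5-3) mod 26 = 2 = C
  L(11) - S(18) = (11-18) mod 26 = 19 = T
  F(5) - R(17) = (5-17) mod 26 = 14 = O
  K(10) - T(19) = (10-19) mod 26 = 17 = R
Plaintext: VECTOR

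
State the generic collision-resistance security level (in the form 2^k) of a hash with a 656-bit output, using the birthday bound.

Step 1: The birthday paradox gives collision probability ~50% after sqrt(2^n) = 2^(n/2) hashes.
Step 2: For 656-bit output: 2^(656/2) = 2^328.
Step 3: Approximately 2^328 hash computations needed.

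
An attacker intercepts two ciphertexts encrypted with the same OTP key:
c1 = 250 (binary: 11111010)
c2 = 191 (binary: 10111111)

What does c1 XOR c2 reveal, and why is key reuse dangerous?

Step 1: c1 XOR c2 = (m1 XOR k) XOR (m2 XOR k).
Step 2: By XOR associativity/commutativity: = m1 XOR m2 XOR k XOR k = m1 XOR m2.
Step 3: 11111010 XOR 10111111 = 01000101 = 69.
Step 4: The key cancels out! An attacker learns m1 XOR m2 = 69, revealing the relationship between plaintexts.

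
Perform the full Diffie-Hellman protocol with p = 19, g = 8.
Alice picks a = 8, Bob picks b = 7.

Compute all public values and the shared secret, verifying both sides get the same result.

Step 1: A = g^a mod p = 8^8 mod 19 = 7.
Step 2: B = g^b mod p = 8^7 mod 19 = 8.
Step 3: Alice computes s = B^a mod p = 8^8 mod 19 = 7.
Step 4: Bob computes s = A^b mod p = 7^7 mod 19 = 7.
Both sides agree: shared secret = 7.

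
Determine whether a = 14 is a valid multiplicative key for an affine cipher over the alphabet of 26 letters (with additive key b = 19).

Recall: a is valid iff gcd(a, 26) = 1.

Step 1: Compute gcd(14, 26).
Step 2: gcd(14, 26) = 2.
Since gcd = 2 != 1, 14 shares a common factor with 26, so it cannot be used.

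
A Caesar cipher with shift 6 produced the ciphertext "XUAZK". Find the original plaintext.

Step 1: Reverse the shift by subtracting 6 from each letter position.
  X (position 23) -> position (23-6) mod 26 = 17 -> R
  U (position 20) -> position (20-6) mod 26 = 14 -> O
  A (position 0) -> position (0-6) mod 26 = 20 -> U
  Z (position 25) -> position (25-6) mod 26 = 19 -> T
  K (position 10) -> position (10-6) mod 26 = 4 -> E
Decrypted message: ROUTE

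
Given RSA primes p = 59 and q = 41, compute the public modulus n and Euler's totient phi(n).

Step 1: n = p * q = 59 * 41 = 2419.
Step 2: phi(n) = (p-1)(q-1) = 58 * 40 = 2320.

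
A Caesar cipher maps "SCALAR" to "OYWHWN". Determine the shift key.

Step 1: Compare first letters: S (position 18) -> O (position 14).
Step 2: Shift = (14 - 18) mod 26 = 22.
The shift value is 22.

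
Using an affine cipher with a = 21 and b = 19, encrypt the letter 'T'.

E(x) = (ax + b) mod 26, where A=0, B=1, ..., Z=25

Step 1: Convert 'T' to number: x = 19.
Step 2: E(19) = (21 * 19 + 19) mod 26 = 418 mod 26 = 2.
Step 3: Convert 2 back to letter: C.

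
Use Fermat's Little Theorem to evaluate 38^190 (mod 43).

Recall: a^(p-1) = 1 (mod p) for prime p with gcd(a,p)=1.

Step 1: Since 43 is prime, by Fermat's Little Theorem: 38^42 = 1 (mod 43).
Step 2: Reduce exponent: 190 mod 42 = 22.
Step 3: So 38^190 = 38^22 (mod 43).
Step 4: 38^22 mod 43 = 38.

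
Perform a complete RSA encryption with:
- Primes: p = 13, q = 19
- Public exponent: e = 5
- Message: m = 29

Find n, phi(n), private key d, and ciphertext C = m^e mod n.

Step 1: n = 13 * 19 = 247.
Step 2: phi(n) = (13-1)(19-1) = 12 * 18 = 216.
Step 3: Find d = 5^(-1) mod 216 = 173.
  Verify: 5 * 173 = 865 = 1 (mod 216).
Step 4: C = 29^5 mod 247 = 22.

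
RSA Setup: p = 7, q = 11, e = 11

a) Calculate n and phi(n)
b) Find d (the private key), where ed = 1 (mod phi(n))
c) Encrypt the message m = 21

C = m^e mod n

Step 1: n = 7 * 11 = 77.
Step 2: phi(n) = (7-1)(11-1) = 6 * 10 = 60.
Step 3: Find d = 11^(-1) mod 60 = 11.
  Verify: 11 * 11 = 121 = 1 (mod 60).
Step 4: C = 21^11 mod 77 = 21.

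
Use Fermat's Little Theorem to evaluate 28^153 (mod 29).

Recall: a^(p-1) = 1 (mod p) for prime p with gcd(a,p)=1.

Step 1: Since 29 is prime, by Fermat's Little Theorem: 28^28 = 1 (mod 29).
Step 2: Reduce exponent: 153 mod 28 = 13.
Step 3: So 28^153 = 28^13 (mod 29).
Step 4: 28^13 mod 29 = 28.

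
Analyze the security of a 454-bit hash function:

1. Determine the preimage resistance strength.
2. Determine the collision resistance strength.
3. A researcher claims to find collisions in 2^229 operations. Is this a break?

Step 1: Preimage resistance requires brute-force of 2^454 operations.
Step 2: Collision resistance (birthday bound) = 2^(454/2) = 2^227.
Step 3: The claimed attack costs 2^229 operations.
Step 4: Since 2^229 >= 2^227, the claimed attack is no faster than the generic birthday attack, so this does not break collision resistance.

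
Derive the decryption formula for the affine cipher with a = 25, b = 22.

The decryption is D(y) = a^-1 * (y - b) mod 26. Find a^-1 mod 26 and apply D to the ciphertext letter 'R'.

Step 1: Find a^-1, the modular inverse of 25 mod 26.
Step 2: We need 25 * a^-1 = 1 (mod 26).
Step 3: 25 * 25 = 625 = 24 * 26 + 1, so a^-1 = 25.
Step 4: D(y) = 25(y - 22) mod 26.
Step 5: Apply to 'R' (y = 17): D(17) = 25 * (17 - 22) mod 26 = 25 * -5 mod 26 = 5 -> 'F'.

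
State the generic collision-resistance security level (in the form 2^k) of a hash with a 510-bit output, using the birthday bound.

Step 1: The birthday paradox gives collision probability ~50% after sqrt(2^n) = 2^(n/2) hashes.
Step 2: For 510-bit output: 2^(510/2) = 2^255.
Step 3: Approximately 2^255 hash computations needed.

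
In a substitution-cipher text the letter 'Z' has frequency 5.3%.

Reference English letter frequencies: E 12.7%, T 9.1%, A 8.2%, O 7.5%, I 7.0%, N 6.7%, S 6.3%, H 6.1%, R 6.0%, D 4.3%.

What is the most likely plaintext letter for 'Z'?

Step 1: The observed frequency is 5.3%.
Step 2: Compare with English frequencies:
  E: 12.7% (difference: 7.4%)
  T: 9.1% (difference: 3.8%)
  A: 8.2% (difference: 2.9%)
  O: 7.5% (difference: 2.2%)
  I: 7.0% (difference: 1.7%)
  N: 6.7% (difference: 1.4%)
  S: 6.3% (difference: 1.0%)
  H: 6.1% (difference: 0.8%)
  R: 6.0% (difference: 0.7%) <-- closest
  D: 4.3% (difference: 1.0%)
Step 3: 'Z' most likely represents 'R' (frequency 6.0%).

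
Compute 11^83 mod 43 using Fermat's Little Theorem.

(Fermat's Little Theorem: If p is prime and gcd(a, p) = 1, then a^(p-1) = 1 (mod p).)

Step 1: Since 43 is prime, by Fermat's Little Theorem: 11^42 = 1 (mod 43).
Step 2: Reduce exponent: 83 mod 42 = 41.
Step 3: So 11^83 = 11^41 (mod 43).
Step 4: 11^41 mod 43 = 4.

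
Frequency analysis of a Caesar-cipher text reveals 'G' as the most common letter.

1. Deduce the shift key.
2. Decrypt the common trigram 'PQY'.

Step 1: In English, 'E' is the most frequent letter (12.7%).
Step 2: The most frequent ciphertext letter is 'G' (position 6).
Step 3: Shift = (6 - 4) mod 26 = 2.
Step 4: Decrypt 'PQY' by shifting back 2:
  P -> N
  Q -> O
  Y -> W
Step 5: 'PQY' decrypts to 'NOW'.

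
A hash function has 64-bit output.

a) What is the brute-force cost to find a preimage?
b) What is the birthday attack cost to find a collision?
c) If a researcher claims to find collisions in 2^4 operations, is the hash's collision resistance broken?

Step 1: Preimage resistance requires brute-force of 2^64 operations.
Step 2: Collision resistance (birthday bound) = 2^(64/2) = 2^32.
Step 3: The claimed attack costs 2^4 operations.
Step 4: Since 2^4 < 2^32, the claimed attack beats the generic birthday bound, so collision resistance is broken.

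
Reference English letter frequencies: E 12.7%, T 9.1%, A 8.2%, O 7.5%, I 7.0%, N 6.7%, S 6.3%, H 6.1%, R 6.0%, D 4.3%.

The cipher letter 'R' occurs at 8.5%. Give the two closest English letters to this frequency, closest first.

Step 1: Observed frequency of 'R' is 8.5%.
Step 2: Compute distances to each reference frequency and sort:
  A (8.2%): difference = 0.3% <-- BEST
  T (9.1%): difference = 0.6% <-- RUNNER-UP
  O (7.5%): difference = 1.0%
  I (7.0%): difference = 1.5%
  N (6.7%): difference = 1.8%
Step 3: Most likely is 'A' (8.2%, diff 0.3%); second most likely is 'T' (9.1%, diff 0.6%).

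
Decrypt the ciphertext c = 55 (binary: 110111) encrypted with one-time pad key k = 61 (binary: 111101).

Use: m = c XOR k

Step 1: XOR ciphertext with key:
  Ciphertext: 110111
  Key:        111101
  XOR:        001010
Step 2: Plaintext = 001010 = 10 in decimal.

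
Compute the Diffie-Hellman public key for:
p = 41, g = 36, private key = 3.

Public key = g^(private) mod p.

Step 1: A = g^a mod p = 36^3 mod 41.
  36^1 mod 41 = 36
  36^2 mod 41 = (36 * 36) mod 41 = 25
  36^3 mod 41 = (25 * 36) mod 41 = 39
Result: A = 39.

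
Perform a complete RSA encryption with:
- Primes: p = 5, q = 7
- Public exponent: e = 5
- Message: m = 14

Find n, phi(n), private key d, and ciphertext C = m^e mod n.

Step 1: n = 5 * 7 = 35.
Step 2: phi(n) = (5-1)(7-1) = 4 * 6 = 24.
Step 3: Find d = 5^(-1) mod 24 = 5.
  Verify: 5 * 5 = 25 = 1 (mod 24).
Step 4: C = 14^5 mod 35 = 14.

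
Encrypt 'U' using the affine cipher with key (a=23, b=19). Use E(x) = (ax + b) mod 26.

Step 1: Convert 'U' to number: x = 20.
Step 2: E(20) = (23 * 20 + 19) mod 26 = 479 mod 26 = 11.
Step 3: Convert 11 back to letter: L.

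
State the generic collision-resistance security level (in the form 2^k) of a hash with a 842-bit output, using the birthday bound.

Step 1: The birthday paradox gives collision probability ~50% after sqrt(2^n) = 2^(n/2) hashes.
Step 2: For 842-bit output: 2^(842/2) = 2^421.
Step 3: Approximately 2^421 hash computations needed.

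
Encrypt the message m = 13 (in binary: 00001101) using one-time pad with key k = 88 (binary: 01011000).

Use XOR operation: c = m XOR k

Step 1: Write out the XOR operation bit by bit:
  Message: 00001101
  Key:     01011000
  XOR:     01010101
Step 2: Convert to decimal: 01010101 = 85.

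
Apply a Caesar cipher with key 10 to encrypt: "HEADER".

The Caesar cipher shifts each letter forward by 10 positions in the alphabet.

Step 1: For each letter, shift forward by 10 positions (mod 26).
  H (position 7) -> position (7+10) mod 26 = 17 -> R
  E (position 4) -> position (4+10) mod 26 = 14 -> O
  A (position 0) -> position (0+10) mod 26 = 10 -> K
  D (position 3) -> position (3+10) mod 26 = 13 -> N
  E (position 4) -> position (4+10) mod 26 = 14 -> O
  R (position 17) -> position (17+10) mod 26 = 1 -> B
Result: ROKNOB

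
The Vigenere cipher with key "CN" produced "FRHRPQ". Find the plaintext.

Step 1: Extend key: CNCNCN
Step 2: Decrypt each letter (c - k) mod 26:
  F(5) - C(2) = (5-2) mod 26 = 3 = D
  R(17) - N(13) = (17-13) mod 26 = 4 = E
  H(7) - C(2) = (7-2) mod 26 = 5 = F
  R(17) - N(13) = (17-13) mod 26 = 4 = E
  P(15) - C(2) = (15-2) mod 26 = 13 = N
  Q(16) - N(13) = (16-13) mod 26 = 3 = D
Plaintext: DEFEND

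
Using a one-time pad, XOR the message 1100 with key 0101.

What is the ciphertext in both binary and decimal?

Step 1: Write out the XOR operation bit by bit:
  Message: 1100
  Key:     0101
  XOR:     1001
Step 2: Convert to decimal: 1001 = 9.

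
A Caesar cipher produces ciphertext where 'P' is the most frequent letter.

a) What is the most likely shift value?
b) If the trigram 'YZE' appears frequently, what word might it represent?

Step 1: In English, 'E' is the most frequent letter (12.7%).
Step 2: The most frequent ciphertext letter is 'P' (position 15).
Step 3: Shift = (15 - 4) mod 26 = 11.
Step 4: Decrypt 'YZE' by shifting back 11:
  Y -> N
  Z -> O
  E -> T
Step 5: 'YZE' decrypts to 'NOT'.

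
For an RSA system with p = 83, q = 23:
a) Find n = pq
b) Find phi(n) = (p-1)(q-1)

Step 1: n = p * q = 83 * 23 = 1909.
Step 2: phi(n) = (p-1)(q-1) = 82 * 22 = 1804.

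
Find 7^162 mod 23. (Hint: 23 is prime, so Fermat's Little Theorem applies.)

Step 1: Since 23 is prime, by Fermat's Little Theorem: 7^22 = 1 (mod 23).
Step 2: Reduce exponent: 162 mod 22 = 8.
Step 3: So 7^162 = 7^8 (mod 23).
Step 4: 7^8 mod 23 = 12.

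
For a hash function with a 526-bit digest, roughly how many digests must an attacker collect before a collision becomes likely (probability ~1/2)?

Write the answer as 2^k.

Step 1: The birthday paradox gives collision probability ~50% after sqrt(2^n) = 2^(n/2) hashes.
Step 2: For 526-bit output: 2^(526/2) = 2^263.
Step 3: Approximately 2^263 hash computations needed.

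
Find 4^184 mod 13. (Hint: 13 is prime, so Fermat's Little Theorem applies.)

Step 1: Since 13 is prime, by Fermat's Little Theorem: 4^12 = 1 (mod 13).
Step 2: Reduce exponent: 184 mod 12 = 4.
Step 3: So 4^184 = 4^4 (mod 13).
Step 4: 4^4 mod 13 = 9.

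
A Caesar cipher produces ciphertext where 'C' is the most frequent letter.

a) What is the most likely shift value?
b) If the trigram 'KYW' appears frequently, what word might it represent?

Step 1: In English, 'E' is the most frequent letter (12.7%).
Step 2: The most frequent ciphertext letter is 'C' (position 2).
Step 3: Shift = (2 - 4) mod 26 = 24.
Step 4: Decrypt 'KYW' by shifting back 24:
  K -> M
  Y -> A
  W -> Y
Step 5: 'KYW' decrypts to 'MAY'.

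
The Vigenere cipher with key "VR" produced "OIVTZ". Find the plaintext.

Step 1: Extend key: VRVRV
Step 2: Decrypt each letter (c - k) mod 26:
  O(14) - V(21) = (14-21) mod 26 = 19 = T
  I(8) - R(17) = (8-17) mod 26 = 17 = R
  V(21) - V(21) = (21-21) mod 26 = 0 = A
  T(19) - R(17) = (19-17) mod 26 = 2 = C
  Z(25) - V(21) = (25-21) mod 26 = 4 = E
Plaintext: TRACE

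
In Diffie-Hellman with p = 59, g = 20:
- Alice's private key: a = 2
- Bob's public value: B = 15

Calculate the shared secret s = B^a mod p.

Step 1: s = B^a mod p = 15^2 mod 59.
  15^1 mod 59 = 15
  15^2 mod 59 = (15 * 15) mod 59 = 48
Result: shared secret = 48.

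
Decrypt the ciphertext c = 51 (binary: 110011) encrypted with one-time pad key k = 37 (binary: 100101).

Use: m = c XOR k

Step 1: XOR ciphertext with key:
  Ciphertext: 110011
  Key:        100101
  XOR:        010110
Step 2: Plaintext = 010110 = 22 in decimal.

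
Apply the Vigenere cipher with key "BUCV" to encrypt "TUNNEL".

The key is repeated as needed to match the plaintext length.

Step 1: Repeat key to match plaintext length:
  Plaintext: TUNNEL
  Key:       BUCVBU
Step 2: Encrypt each letter:
  T(19) + B(1) = (19+1) mod 26 = 20 = U
  U(20) + U(20) = (20+20) mod 26 = 14 = O
  N(13) + C(2) = (13+2) mod 26 = 15 = P
  N(13) + V(21) = (13+21) mod 26 = 8 = I
  E(4) + B(1) = (4+1) mod 26 = 5 = F
  L(11) + U(20) = (11+20) mod 26 = 5 = F
Ciphertext: UOPIFF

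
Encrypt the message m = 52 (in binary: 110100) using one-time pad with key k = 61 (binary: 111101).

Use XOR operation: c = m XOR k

Step 1: Write out the XOR operation bit by bit:
  Message: 110100
  Key:     111101
  XOR:     001001
Step 2: Convert to decimal: 001001 = 9.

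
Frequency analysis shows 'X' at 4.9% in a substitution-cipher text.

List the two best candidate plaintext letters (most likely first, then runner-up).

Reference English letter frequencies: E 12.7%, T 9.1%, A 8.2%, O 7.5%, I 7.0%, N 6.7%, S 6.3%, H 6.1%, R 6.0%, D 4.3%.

Step 1: Observed frequency of 'X' is 4.9%.
Step 2: Compute distances to each reference frequency and sort:
  D (4.3%): difference = 0.6% <-- BEST
  R (6.0%): difference = 1.1% <-- RUNNER-UP
  H (6.1%): difference = 1.2%
  S (6.3%): difference = 1.4%
  N (6.7%): difference = 1.8%
Step 3: Most likely is 'D' (4.3%, diff 0.6%); second most likely is 'R' (6.0%, diff 1.1%).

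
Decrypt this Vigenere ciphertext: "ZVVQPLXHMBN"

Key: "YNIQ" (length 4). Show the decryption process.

Step 1: Key 'YNIQ' has length 4. Extended key: YNIQYNIQYNI
Step 2: Decrypt each position:
  Z(25) - Y(24) = 1 = B
  V(21) - N(13) = 8 = I
  V(21) - I(8) = 13 = N
  Q(16) - Q(16) = 0 = A
  P(15) - Y(24) = 17 = R
  L(11) - N(13) = 24 = Y
  X(23) - I(8) = 15 = P
  H(7) - Q(16) = 17 = R
  M(12) - Y(24) = 14 = O
  B(1) - N(13) = 14 = O
  N(13) - I(8) = 5 = F
Plaintext: BINARYPROOF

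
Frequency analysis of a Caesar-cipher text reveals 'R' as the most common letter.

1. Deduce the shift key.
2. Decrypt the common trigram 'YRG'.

Step 1: In English, 'E' is the most frequent letter (12.7%).
Step 2: The most frequent ciphertext letter is 'R' (position 17).
Step 3: Shift = (17 - 4) mod 26 = 13.
Step 4: Decrypt 'YRG' by shifting back 13:
  Y -> L
  R -> E
  G -> T
Step 5: 'YRG' decrypts to 'LET'.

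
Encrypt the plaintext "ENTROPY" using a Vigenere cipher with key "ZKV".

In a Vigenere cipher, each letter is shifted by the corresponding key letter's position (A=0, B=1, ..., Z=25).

Step 1: Repeat key to match plaintext length:
  Plaintext: ENTROPY
  Key:       ZKVZKVZ
Step 2: Encrypt each letter:
  E(4) + Z(25) = (4+25) mod 26 = 3 = D
  N(13) + K(10) = (13+10) mod 26 = 23 = X
  T(19) + V(21) = (19+21) mod 26 = 14 = O
  R(17) + Z(25) = (17+25) mod 26 = 16 = Q
  O(14) + K(10) = (14+10) mod 26 = 24 = Y
  P(15) + V(21) = (15+21) mod 26 = 10 = K
  Y(24) + Z(25) = (24+25) mod 26 = 23 = X
Ciphertext: DXOQYKX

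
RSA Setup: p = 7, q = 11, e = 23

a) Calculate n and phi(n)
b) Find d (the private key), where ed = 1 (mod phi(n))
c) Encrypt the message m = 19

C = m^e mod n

Step 1: n = 7 * 11 = 77.
Step 2: phi(n) = (7-1)(11-1) = 6 * 10 = 60.
Step 3: Find d = 23^(-1) mod 60 = 47.
  Verify: 23 * 47 = 1081 = 1 (mod 60).
Step 4: C = 19^23 mod 77 = 17.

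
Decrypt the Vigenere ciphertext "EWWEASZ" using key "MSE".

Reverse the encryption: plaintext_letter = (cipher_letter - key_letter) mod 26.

Step 1: Extend key: MSEMSEM
Step 2: Decrypt each letter (c - k) mod 26:
  E(4) - M(12) = (4-12) mod 26 = 18 = S
  W(22) - S(18) = (22-18) mod 26 = 4 = E
  W(22) - E(4) = (22-4) mod 26 = 18 = S
  E(4) - M(12) = (4-12) mod 26 = 18 = S
  A(0) - S(18) = (0-18) mod 26 = 8 = I
  S(18) - E(4) = (18-4) mod 26 = 14 = O
  Z(25) - M(12) = (25-12) mod 26 = 13 = N
Plaintext: SESSION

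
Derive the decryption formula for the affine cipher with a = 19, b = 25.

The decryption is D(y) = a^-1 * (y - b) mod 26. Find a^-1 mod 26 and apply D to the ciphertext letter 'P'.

Step 1: Find a^-1, the modular inverse of 19 mod 26.
Step 2: We need 19 * a^-1 = 1 (mod 26).
Step 3: 19 * 11 = 209 = 8 * 26 + 1, so a^-1 = 11.
Step 4: D(y) = 11(y - 25) mod 26.
Step 5: Apply to 'P' (y = 15): D(15) = 11 * (15 - 25) mod 26 = 11 * -10 mod 26 = 20 -> 'U'.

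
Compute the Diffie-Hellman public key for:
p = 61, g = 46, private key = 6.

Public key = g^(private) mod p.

Step 1: A = g^a mod p = 46^6 mod 61.
  46^1 mod 61 = 46
  46^2 mod 61 = (46 * 46) mod 61 = 42
  46^3 mod 61 = (42 * 46) mod 61 = 41
  46^4 mod 61 = (41 * 46) mod 61 = 56
  46^5 mod 61 = (56 * 46) mod 61 = 14
  46^6 mod 61 = (14 * 46) mod 61 = 34
Result: A = 34.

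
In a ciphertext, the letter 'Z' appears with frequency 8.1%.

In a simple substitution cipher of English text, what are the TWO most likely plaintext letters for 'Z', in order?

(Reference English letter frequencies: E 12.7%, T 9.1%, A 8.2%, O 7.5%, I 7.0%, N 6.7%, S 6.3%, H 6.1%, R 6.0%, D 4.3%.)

Step 1: Observed frequency of 'Z' is 8.1%.
Step 2: Compute distances to each reference frequency and sort:
  A (8.2%): difference = 0.1% <-- BEST
  O (7.5%): difference = 0.6% <-- RUNNER-UP
  T (9.1%): difference = 1.0%
  I (7.0%): difference = 1.1%
  N (6.7%): difference = 1.4%
Step 3: Most likely is 'A' (8.2%, diff 0.1%); second most likely is 'O' (7.5%, diff 0.6%).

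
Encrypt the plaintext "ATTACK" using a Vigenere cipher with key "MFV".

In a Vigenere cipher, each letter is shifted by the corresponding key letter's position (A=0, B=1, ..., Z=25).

Step 1: Repeat key to match plaintext length:
  Plaintext: ATTACK
  Key:       MFVMFV
Step 2: Encrypt each letter:
  A(0) + M(12) = (0+12) mod 26 = 12 = M
  T(19) + F(5) = (19+5) mod 26 = 24 = Y
  T(19) + V(21) = (19+21) mod 26 = 14 = O
  A(0) + M(12) = (0+12) mod 26 = 12 = M
  C(2) + F(5) = (2+5) mod 26 = 7 = H
  K(10) + V(21) = (10+21) mod 26 = 5 = F
Ciphertext: MYOMHF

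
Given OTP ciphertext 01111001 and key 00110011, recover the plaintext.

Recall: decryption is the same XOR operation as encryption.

Step 1: XOR ciphertext with key:
  Ciphertext: 01111001
  Key:        00110011
  XOR:        01001010
Step 2: Plaintext = 01001010 = 74 in decimal.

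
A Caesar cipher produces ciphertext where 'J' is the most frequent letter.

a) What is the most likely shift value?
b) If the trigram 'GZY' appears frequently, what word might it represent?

Step 1: In English, 'E' is the most frequent letter (12.7%).
Step 2: The most frequent ciphertext letter is 'J' (position 9).
Step 3: Shift = (9 - 4) mod 26 = 5.
Step 4: Decrypt 'GZY' by shifting back 5:
  G -> B
  Z -> U
  Y -> T
Step 5: 'GZY' decrypts to 'BUT'.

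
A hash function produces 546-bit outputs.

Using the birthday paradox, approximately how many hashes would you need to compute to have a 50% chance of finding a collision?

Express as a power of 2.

Step 1: The birthday paradox gives collision probability ~50% after sqrt(2^n) = 2^(n/2) hashes.
Step 2: For 546-bit output: 2^(546/2) = 2^273.
Step 3: Approximately 2^273 hash computations needed.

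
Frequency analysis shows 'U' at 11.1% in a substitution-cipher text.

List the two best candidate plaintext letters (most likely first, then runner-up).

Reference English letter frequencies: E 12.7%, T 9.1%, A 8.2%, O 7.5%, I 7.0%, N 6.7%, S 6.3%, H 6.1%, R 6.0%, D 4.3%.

Step 1: Observed frequency of 'U' is 11.1%.
Step 2: Compute distances to each reference frequency and sort:
  E (12.7%): difference = 1.6% <-- BEST
  T (9.1%): difference = 2.0% <-- RUNNER-UP
  A (8.2%): difference = 2.9%
  O (7.5%): difference = 3.6%
  I (7.0%): difference = 4.1%
Step 3: Most likely is 'E' (12.7%, diff 1.6%); second most likely is 'T' (9.1%, diff 2.0%).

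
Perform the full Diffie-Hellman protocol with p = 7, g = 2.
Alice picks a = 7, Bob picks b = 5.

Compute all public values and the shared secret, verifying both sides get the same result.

Step 1: A = g^a mod p = 2^7 mod 7 = 2.
Step 2: B = g^b mod p = 2^5 mod 7 = 4.
Step 3: Alice computes s = B^a mod p = 4^7 mod 7 = 4.
Step 4: Bob computes s = A^b mod p = 2^5 mod 7 = 4.
Both sides agree: shared secret = 4.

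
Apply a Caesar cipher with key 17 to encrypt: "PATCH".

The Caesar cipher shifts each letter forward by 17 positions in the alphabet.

Step 1: For each letter, shift forward by 17 positions (mod 26).
  P (position 15) -> position (15+17) mod 26 = 6 -> G
  A (position 0) -> position (0+17) mod 26 = 17 -> R
  T (position 19) -> position (19+17) mod 26 = 10 -> K
  C (position 2) -> position (2+17) mod 26 = 19 -> T
  H (position 7) -> position (7+17) mod 26 = 24 -> Y
Result: GRKTY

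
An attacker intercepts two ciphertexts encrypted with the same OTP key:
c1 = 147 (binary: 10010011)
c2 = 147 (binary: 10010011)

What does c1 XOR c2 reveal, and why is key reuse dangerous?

Step 1: c1 XOR c2 = (m1 XOR k) XOR (m2 XOR k).
Step 2: By XOR associativity/commutativity: = m1 XOR m2 XOR k XOR k = m1 XOR m2.
Step 3: 10010011 XOR 10010011 = 00000000 = 0.
Step 4: The key cancels out! An attacker learns m1 XOR m2 = 0, revealing the relationship between plaintexts.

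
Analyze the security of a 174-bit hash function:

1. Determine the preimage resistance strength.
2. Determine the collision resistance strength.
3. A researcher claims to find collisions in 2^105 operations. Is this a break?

Step 1: Preimage resistance requires brute-force of 2^174 operations.
Step 2: Collision resistance (birthday bound) = 2^(174/2) = 2^87.
Step 3: The claimed attack costs 2^105 operations.
Step 4: Since 2^105 >= 2^87, the claimed attack is no faster than the generic birthday attack, so this does not break collision resistance.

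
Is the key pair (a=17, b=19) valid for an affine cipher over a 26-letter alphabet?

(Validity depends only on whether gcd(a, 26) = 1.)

Step 1: Compute gcd(17, 26).
Step 2: gcd(17, 26) = 1.
Since gcd = 1, 17 is coprime with 26, so it is a valid key.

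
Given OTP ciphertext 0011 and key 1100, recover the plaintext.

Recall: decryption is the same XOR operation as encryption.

Step 1: XOR ciphertext with key:
  Ciphertext: 0011
  Key:        1100
  XOR:        1111
Step 2: Plaintext = 1111 = 15 in decimal.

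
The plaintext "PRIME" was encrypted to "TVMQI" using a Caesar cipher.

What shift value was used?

Step 1: Compare first letters: P (position 15) -> T (position 19).
Step 2: Shift = (19 - 15) mod 26 = 4.
The shift value is 4.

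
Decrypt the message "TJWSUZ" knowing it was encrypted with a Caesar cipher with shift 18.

Step 1: Reverse the shift by subtracting 18 from each letter position.
  T (position 19) -> position (19-18) mod 26 = 1 -> B
  J (position 9) -> position (9-18) mod 26 = 17 -> R
  W (position 22) -> position (22-18) mod 26 = 4 -> E
  S (position 18) -> position (18-18) mod 26 = 0 -> A
  U (position 20) -> position (20-18) mod 26 = 2 -> C
  Z (position 25) -> position (25-18) mod 26 = 7 -> H
Decrypted message: BREACH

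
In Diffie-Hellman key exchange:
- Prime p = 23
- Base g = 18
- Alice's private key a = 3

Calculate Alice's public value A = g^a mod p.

Step 1: A = g^a mod p = 18^3 mod 23.
  18^1 mod 23 = 18
  18^2 mod 23 = (18 * 18) mod 23 = 2
  18^3 mod 23 = (2 * 18) mod 23 = 13
Result: A = 13.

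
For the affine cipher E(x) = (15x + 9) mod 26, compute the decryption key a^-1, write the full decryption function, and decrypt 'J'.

Step 1: Find a^-1, the modular inverse of 15 mod 26.
Step 2: We need 15 * a^-1 = 1 (mod 26).
Step 3: 15 * 7 = 105 = 4 * 26 + 1, so a^-1 = 7.
Step 4: D(y) = 7(y - 9) mod 26.
Step 5: Apply to 'J' (y = 9): D(9) = 7 * (9 - 9) mod 26 = 7 * 0 mod 26 = 0 -> 'A'.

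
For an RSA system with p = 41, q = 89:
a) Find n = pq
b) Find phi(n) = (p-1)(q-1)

Step 1: n = p * q = 41 * 89 = 3649.
Step 2: phi(n) = (p-1)(q-1) = 40 * 88 = 3520.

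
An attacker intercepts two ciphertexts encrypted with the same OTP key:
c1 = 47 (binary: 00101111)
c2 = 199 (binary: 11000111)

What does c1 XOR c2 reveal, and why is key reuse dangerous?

Step 1: c1 XOR c2 = (m1 XOR k) XOR (m2 XOR k).
Step 2: By XOR associativity/commutativity: = m1 XOR m2 XOR k XOR k = m1 XOR m2.
Step 3: 00101111 XOR 11000111 = 11101000 = 232.
Step 4: The key cancels out! An attacker learns m1 XOR m2 = 232, revealing the relationship between plaintexts.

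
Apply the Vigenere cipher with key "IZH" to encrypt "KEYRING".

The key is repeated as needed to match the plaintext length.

Step 1: Repeat key to match plaintext length:
  Plaintext: KEYRING
  Key:       IZHIZHI
Step 2: Encrypt each letter:
  K(10) + I(8) = (10+8) mod 26 = 18 = S
  E(4) + Z(25) = (4+25) mod 26 = 3 = D
  Y(24) + H(7) = (24+7) mod 26 = 5 = F
  R(17) + I(8) = (17+8) mod 26 = 25 = Z
  I(8) + Z(25) = (8+25) mod 26 = 7 = H
  N(13) + H(7) = (13+7) mod 26 = 20 = U
  G(6) + I(8) = (6+8) mod 26 = 14 = O
Ciphertext: SDFZHUO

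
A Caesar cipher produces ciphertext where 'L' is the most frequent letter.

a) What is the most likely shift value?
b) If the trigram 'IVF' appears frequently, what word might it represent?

Step 1: In English, 'E' is the most frequent letter (12.7%).
Step 2: The most frequent ciphertext letter is 'L' (position 11).
Step 3: Shift = (11 - 4) mod 26 = 7.
Step 4: Decrypt 'IVF' by shifting back 7:
  I -> B
  V -> O
  F -> Y
Step 5: 'IVF' decrypts to 'BOY'.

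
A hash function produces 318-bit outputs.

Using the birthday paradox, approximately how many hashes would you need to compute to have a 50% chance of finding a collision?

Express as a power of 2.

Step 1: The birthday paradox gives collision probability ~50% after sqrt(2^n) = 2^(n/2) hashes.
Step 2: For 318-bit output: 2^(318/2) = 2^159.
Step 3: Approximately 2^159 hash computations needed.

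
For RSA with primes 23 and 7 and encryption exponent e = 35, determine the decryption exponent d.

Step 1: n = 23 * 7 = 161.
Step 2: phi(n) = 22 * 6 = 132.
Step 3: Find d such that 35 * d = 1 (mod 132).
Step 4: d = 35^(-1) mod 132 = 83.
Verification: 35 * 83 = 2905 = 22 * 132 + 1.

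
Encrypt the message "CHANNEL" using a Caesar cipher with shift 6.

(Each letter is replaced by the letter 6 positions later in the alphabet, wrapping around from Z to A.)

Step 1: For each letter, shift forward by 6 positions (mod 26).
  C (position 2) -> position (2+6) mod 26 = 8 -> I
  H (position 7) -> position (7+6) mod 26 = 13 -> N
  A (position 0) -> position (0+6) mod 26 = 6 -> G
  N (position 13) -> position (13+6) mod 26 = 19 -> T
  N (position 13) -> position (13+6) mod 26 = 19 -> T
  E (position 4) -> position (4+6) mod 26 = 10 -> K
  L (position 11) -> position (11+6) mod 26 = 17 -> R
Result: INGTTKR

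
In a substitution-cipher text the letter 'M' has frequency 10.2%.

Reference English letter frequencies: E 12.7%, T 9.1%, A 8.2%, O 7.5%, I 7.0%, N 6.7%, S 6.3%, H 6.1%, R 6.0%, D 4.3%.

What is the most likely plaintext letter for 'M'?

Step 1: The observed frequency is 10.2%.
Step 2: Compare with English frequencies:
  E: 12.7% (difference: 2.5%)
  T: 9.1% (difference: 1.1%) <-- closest
  A: 8.2% (difference: 2.0%)
  O: 7.5% (difference: 2.7%)
  I: 7.0% (difference: 3.2%)
  N: 6.7% (difference: 3.5%)
  S: 6.3% (difference: 3.9%)
  H: 6.1% (difference: 4.1%)
  R: 6.0% (difference: 4.2%)
  D: 4.3% (difference: 5.9%)
Step 3: 'M' most likely represents 'T' (frequency 9.1%).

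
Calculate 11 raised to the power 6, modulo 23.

Step 1: Compute 11^6 mod 23 step by step, reducing modulo 23 at each step.
  11^1 mod 23 = 11
  11^2 mod 23 = (11 * 11) mod 23 = 6
  11^3 mod 23 = (6 * 11) mod 23 = 20
  11^4 mod 23 = (20 * 11) mod 23 = 13
  11^5 mod 23 = (13 * 11) mod 23 = 5
  11^6 mod 23 = (5 * 11) mod 23 = 9
Step 2: Result = 9.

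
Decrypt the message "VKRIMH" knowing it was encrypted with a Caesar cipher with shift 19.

Step 1: Reverse the shift by subtracting 19 from each letter position.
  V (position 21) -> position (21-19) mod 26 = 2 -> C
  K (position 10) -> position (10-19) mod 26 = 17 -> R
  R (position 17) -> position (17-19) mod 26 = 24 -> Y
  I (position 8) -> position (8-19) mod 26 = 15 -> P
  M (position 12) -> position (12-19) mod 26 = 19 -> T
  H (position 7) -> position (7-19) mod 26 = 14 -> O
Decrypted message: CRYPTO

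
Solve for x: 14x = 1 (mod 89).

Step 1: We need x such that 14 * x = 1 (mod 89).
Step 2: Using the extended Euclidean algorithm or trial:
  14 * 70 = 980 = 11 * 89 + 1.
Step 3: Since 980 mod 89 = 1, the inverse is x = 70.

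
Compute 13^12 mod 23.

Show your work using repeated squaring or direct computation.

Step 1: Compute 13^12 mod 23 step by step, reducing modulo 23 at each step.
  13^1 mod 23 = 13
  13^2 mod 23 = (13 * 13) mod 23 = 8
  13^3 mod 23 = (8 * 13) mod 23 = 12
  13^4 mod 23 = (12 * 13) mod 23 = 18
  13^5 mod 23 = (18 * 13) mod 23 = 4
  13^6 mod 23 = (4 * 13) mod 23 = 6
  13^7 mod 23 = (6 * 13) mod 23 = 9
  13^8 mod 23 = (9 * 13) mod 23 = 2
  13^9 mod 23 = (2 * 13) mod 23 = 3
  13^10 mod 23 = (3 * 13) mod 23 = 16
  13^11 mod 23 = (16 * 13) mod 23 = 1
  13^12 mod 23 = (1 * 13) mod 23 = 13
Step 2: Result = 13.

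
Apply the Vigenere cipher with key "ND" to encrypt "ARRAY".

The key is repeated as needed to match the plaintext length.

Step 1: Repeat key to match plaintext length:
  Plaintext: ARRAY
  Key:       NDNDN
Step 2: Encrypt each letter:
  A(0) + N(13) = (0+13) mod 26 = 13 = N
  R(17) + D(3) = (17+3) mod 26 = 20 = U
  R(17) + N(13) = (17+13) mod 26 = 4 = E
  A(0) + D(3) = (0+3) mod 26 = 3 = D
  Y(24) + N(13) = (24+13) mod 26 = 11 = L
Ciphertext: NUEDL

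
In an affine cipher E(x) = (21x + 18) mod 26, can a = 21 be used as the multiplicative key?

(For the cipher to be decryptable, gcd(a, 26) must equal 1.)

Step 1: Compute gcd(21, 26).
Step 2: gcd(21, 26) = 1.
Since gcd = 1, 21 is coprime with 26, so it is a valid key.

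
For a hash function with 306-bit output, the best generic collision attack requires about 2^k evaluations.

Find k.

Step 1: The hash has a 306-bit output.
Step 2: Collision resistance means it should be infeasible to find any x != y with h(x) = h(y).
By the birthday bound, a generic collision search succeeds after about sqrt(2^306) = 2^(306/2) = 2^153 evaluations.
Step 3: Security level = 153 bits.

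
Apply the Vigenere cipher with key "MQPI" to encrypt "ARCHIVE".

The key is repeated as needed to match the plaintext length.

Step 1: Repeat key to match plaintext length:
  Plaintext: ARCHIVE
  Key:       MQPIMQP
Step 2: Encrypt each letter:
  A(0) + M(12) = (0+12) mod 26 = 12 = M
  R(17) + Q(16) = (17+16) mod 26 = 7 = H
  C(2) + P(15) = (2+15) mod 26 = 17 = R
  H(7) + I(8) = (7+8) mod 26 = 15 = P
  I(8) + M(12) = (8+12) mod 26 = 20 = U
  V(21) + Q(16) = (21+16) mod 26 = 11 = L
  E(4) + P(15) = (4+15) mod 26 = 19 = T
Ciphertext: MHRPULT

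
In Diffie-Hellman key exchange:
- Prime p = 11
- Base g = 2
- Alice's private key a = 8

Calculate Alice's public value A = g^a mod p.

Step 1: A = g^a mod p = 2^8 mod 11.
  2^1 mod 11 = 2
  2^2 mod 11 = (2 * 2) mod 11 = 4
  2^3 mod 11 = (4 * 2) mod 11 = 8
  2^4 mod 11 = (8 * 2) mod 11 = 5
  2^5 mod 11 = (5 * 2) mod 11 = 10
  2^6 mod 11 = (10 * 2) mod 11 = 9
  2^7 mod 11 = (9 * 2) mod 11 = 7
  2^8 mod 11 = (7 * 2) mod 11 = 3
Result: A = 3.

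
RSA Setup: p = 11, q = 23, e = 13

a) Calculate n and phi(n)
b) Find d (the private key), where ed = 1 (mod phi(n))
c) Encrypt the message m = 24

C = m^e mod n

Step 1: n = 11 * 23 = 253.
Step 2: phi(n) = (11-1)(23-1) = 10 * 22 = 220.
Step 3: Find d = 13^(-1) mod 220 = 17.
  Verify: 13 * 17 = 221 = 1 (mod 220).
Step 4: C = 24^13 mod 253 = 162.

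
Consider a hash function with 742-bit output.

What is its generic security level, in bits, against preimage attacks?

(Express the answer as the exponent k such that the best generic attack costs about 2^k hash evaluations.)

Step 1: The hash has a 742-bit output.
Step 2: Preimage resistance means: given a digest h(x), it should be infeasible to find any input that hashes to it.
With a 742-bit output there are 2^742 possible digests, so a generic brute-force preimage search costs about 2^742 evaluations.
Step 3: Security level = 742 bits.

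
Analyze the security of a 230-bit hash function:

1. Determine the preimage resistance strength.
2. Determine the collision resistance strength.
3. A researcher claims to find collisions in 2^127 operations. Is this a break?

Step 1: Preimage resistance requires brute-force of 2^230 operations.
Step 2: Collision resistance (birthday bound) = 2^(230/2) = 2^115.
Step 3: The claimed attack costs 2^127 operations.
Step 4: Since 2^127 >= 2^115, the claimed attack is no faster than the generic birthday attack, so this does not break collision resistance.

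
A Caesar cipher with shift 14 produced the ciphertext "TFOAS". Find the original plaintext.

Step 1: Reverse the shift by subtracting 14 from each letter position.
  T (position 19) -> position (19-14) mod 26 = 5 -> F
  F (position 5) -> position (5-14) mod 26 = 17 -> R
  O (position 14) -> position (14-14) mod 26 = 0 -> A
  A (position 0) -> position (0-14) mod 26 = 12 -> M
  S (position 18) -> position (18-14) mod 26 = 4 -> E
Decrypted message: FRAME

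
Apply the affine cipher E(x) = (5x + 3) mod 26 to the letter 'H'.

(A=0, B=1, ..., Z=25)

Step 1: Convert 'H' to number: x = 7.
Step 2: E(7) = (5 * 7 + 3) mod 26 = 38 mod 26 = 12.
Step 3: Convert 12 back to letter: M.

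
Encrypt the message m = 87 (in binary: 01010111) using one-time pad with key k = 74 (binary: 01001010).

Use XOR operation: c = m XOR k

Step 1: Write out the XOR operation bit by bit:
  Message: 01010111
  Key:     01001010
  XOR:     00011101
Step 2: Convert to decimal: 00011101 = 29.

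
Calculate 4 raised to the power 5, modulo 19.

Step 1: Compute 4^5 mod 19 step by step, reducing modulo 19 at each step.
  4^1 mod 19 = 4
  4^2 mod 19 = (4 * 4) mod 19 = 16
  4^3 mod 19 = (16 * 4) mod 19 = 7
  4^4 mod 19 = (7 * 4) mod 19 = 9
  4^5 mod 19 = (9 * 4) mod 19 = 17
Step 2: Result = 17.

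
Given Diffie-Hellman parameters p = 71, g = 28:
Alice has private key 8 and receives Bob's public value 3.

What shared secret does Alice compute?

Step 1: s = B^a mod p = 3^8 mod 71.
  3^1 mod 71 = 3
  3^2 mod 71 = (3 * 3) mod 71 = 9
  3^3 mod 71 = (9 * 3) mod 71 = 27
  3^4 mod 71 = (27 * 3) mod 71 = 10
  3^5 mod 71 = (10 * 3) mod 71 = 30
  3^6 mod 71 = (30 * 3) mod 71 = 19
  3^7 mod 71 = (19 * 3) mod 71 = 57
  3^8 mod 71 = (57 * 3) mod 71 = 29
Result: shared secret = 29.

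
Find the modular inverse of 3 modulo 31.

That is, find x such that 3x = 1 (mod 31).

Step 1: We need x such that 3 * x = 1 (mod 31).
Step 2: Using the extended Euclidean algorithm or trial:
  3 * 21 = 63 = 2 * 31 + 1.
Step 3: Since 63 mod 31 = 1, the inverse is x = 21.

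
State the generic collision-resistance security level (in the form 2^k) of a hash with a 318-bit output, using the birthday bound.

Step 1: The birthday paradox gives collision probability ~50% after sqrt(2^n) = 2^(n/2) hashes.
Step 2: For 318-bit output: 2^(318/2) = 2^159.
Step 3: Approximately 2^159 hash computations needed.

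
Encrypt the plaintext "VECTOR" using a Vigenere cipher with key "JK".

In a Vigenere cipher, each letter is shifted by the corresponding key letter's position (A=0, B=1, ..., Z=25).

Step 1: Repeat key to match plaintext length:
  Plaintext: VECTOR
  Key:       JKJKJK
Step 2: Encrypt each letter:
  V(21) + J(9) = (21+9) mod 26 = 4 = E
  E(4) + K(10) = (4+10) mod 26 = 14 = O
  C(2) + J(9) = (2+9) mod 26 = 11 = L
  T(19) + K(10) = (19+10) mod 26 = 3 = D
  O(14) + J(9) = (14+9) mod 26 = 23 = X
  R(17) + K(10) = (17+10) mod 26 = 1 = B
Ciphertext: EOLDXB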